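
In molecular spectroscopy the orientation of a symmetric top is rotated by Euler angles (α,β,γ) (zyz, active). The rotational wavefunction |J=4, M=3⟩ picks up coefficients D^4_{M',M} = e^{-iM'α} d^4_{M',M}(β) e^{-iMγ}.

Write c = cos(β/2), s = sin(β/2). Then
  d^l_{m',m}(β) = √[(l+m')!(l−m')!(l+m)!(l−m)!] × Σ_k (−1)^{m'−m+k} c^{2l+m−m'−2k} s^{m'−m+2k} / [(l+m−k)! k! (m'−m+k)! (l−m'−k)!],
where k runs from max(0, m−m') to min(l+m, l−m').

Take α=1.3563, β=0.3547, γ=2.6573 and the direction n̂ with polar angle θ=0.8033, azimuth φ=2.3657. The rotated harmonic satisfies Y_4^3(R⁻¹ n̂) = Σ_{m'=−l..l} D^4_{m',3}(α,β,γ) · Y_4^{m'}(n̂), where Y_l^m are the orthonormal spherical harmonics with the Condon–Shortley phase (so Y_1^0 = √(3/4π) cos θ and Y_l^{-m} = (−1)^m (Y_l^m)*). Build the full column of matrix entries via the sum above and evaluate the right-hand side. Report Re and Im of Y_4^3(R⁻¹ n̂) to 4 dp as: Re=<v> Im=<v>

Need the full column D^4_{m',3} for m'=−4..4 at α=1.3563, β=0.3547, γ=2.6573.
cos(β/2)=0.984315, sin(β/2)=0.176422
d^4_{-4,3}: single k=7 term ⇒ +0.000015;  D = -0.000012-0.000008i
d^4_{-3,3}: k∈[6..7] ⇒ +0.000204 -0.000001 = +0.000204;  D = -0.000147+0.000140i
d^4_{-2,3}: k∈[5..6] ⇒ +0.001830 -0.000020 = +0.001810;  D = +0.000941+0.001546i
d^4_{-1,3}: k∈[4..5] ⇒ +0.012030 -0.000232 = +0.011798;  D = +0.011152-0.003850i
d^4_{0,3}: k∈[3..4] ⇒ +0.060033 -0.001929 = +0.058104;  D = -0.006836-0.057701i
d^4_{1,3}: k∈[2..3] ⇒ +0.224687 -0.012030 = +0.212657;  D = -0.211666-0.020506i
d^4_{2,3}: k∈[1..2] ⇒ +0.590954 -0.056952 = +0.534002;  D = -0.163448+0.508373i
d^4_{3,3}: k∈[0..1] ⇒ +0.881194 -0.198155 = +0.683039;  D = +0.590854+0.342685i
d^4_{4,3}: single k=0 term ⇒ -0.446719;  D = -0.301240+0.329868i
Y_4^{m'}(θ=0.8033,φ=2.3657) and Σ D·Y over m':
  (-0.0000-0.0000i)·(-0.1186+0.0045i)  (-0.0001+0.0001i)·(+0.2224-0.2355i)  (+0.0009+0.0015i)·(+0.0078+0.4113i)  (+0.0112-0.0039i)·(-0.0632-0.0620i)  (-0.0068-0.0577i)·(-0.3521+0.0000i)  (-0.2117-0.0205i)·(+0.0632-0.0620i)  (-0.1634+0.5084i)·(+0.0078-0.4113i)  (+0.5909+0.3427i)·(-0.2224-0.2355i)  (-0.3012+0.3299i)·(-0.1186-0.0045i)
Y_4^3(R⁻¹ n̂) = +0.180515-0.149741i

Re=0.1805 Im=-0.1497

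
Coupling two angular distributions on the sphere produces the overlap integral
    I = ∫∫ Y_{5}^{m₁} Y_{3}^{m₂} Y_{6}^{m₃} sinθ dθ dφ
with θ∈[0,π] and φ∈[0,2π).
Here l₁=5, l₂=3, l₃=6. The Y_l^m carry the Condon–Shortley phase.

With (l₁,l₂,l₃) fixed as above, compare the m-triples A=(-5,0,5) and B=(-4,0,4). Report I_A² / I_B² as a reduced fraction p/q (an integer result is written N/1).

11/5

Shared (l₁,l₂,l₃)=(5,3,6): N and (l;000)² cancel in I_A²/I_B².
A: Δ = 2!·8!·4!/15! = 1/675675; Racah Σ t=2..2: t=2:+1/483840 = 1/483840; ⇒ 3j(5 3 6; -5 0 5)² = 3/91, sgn -1
B: Δ = 2!·8!·4!/15! = 1/675675; Racah Σ t=1..2: t=1:−1/161280 t=2:+1/60480 = 1/96768; ⇒ 3j(5 3 6; -4 0 4)² = 15/1001, sgn +1
I_A²/I_B² = (3/91)/(15/1001) = 11/5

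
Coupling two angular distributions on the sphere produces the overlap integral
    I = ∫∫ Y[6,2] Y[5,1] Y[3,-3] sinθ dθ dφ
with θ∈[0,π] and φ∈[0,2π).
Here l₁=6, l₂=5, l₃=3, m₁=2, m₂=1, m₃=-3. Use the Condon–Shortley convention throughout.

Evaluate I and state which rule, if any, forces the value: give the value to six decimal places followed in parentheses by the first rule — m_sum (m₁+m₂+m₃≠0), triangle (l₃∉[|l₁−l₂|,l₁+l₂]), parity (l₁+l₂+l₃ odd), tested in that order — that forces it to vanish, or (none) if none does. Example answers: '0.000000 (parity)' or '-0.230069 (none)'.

-0.174062 (none)

Checks pass: Σm=0; 14 even; l₃=3∈[1,11].
(2·6+1)(2·5+1)(2·3+1) = 1001
Δ: 8! 4! 2! / 15! → 1/675675
sum: t=3:−1/8640 t=4:+1/2304 t=5:−1/8640 = 7/34560
3j²(6 5 3; 0 0 0) = Δ·Π!·Σ² = 7/429  (sign -1)
sum: t=4:+1/27648 = 1/27648
3j²(6 5 3; 2 1 -3) = Δ·Π!·Σ² = 10/429  (sign +1)
combine: 4πI² = 1001·7/429·10/429 = 490/1287
take √, sign -1: I = -0.17406195
No selection rule forces the value: the integral is nonzero (none).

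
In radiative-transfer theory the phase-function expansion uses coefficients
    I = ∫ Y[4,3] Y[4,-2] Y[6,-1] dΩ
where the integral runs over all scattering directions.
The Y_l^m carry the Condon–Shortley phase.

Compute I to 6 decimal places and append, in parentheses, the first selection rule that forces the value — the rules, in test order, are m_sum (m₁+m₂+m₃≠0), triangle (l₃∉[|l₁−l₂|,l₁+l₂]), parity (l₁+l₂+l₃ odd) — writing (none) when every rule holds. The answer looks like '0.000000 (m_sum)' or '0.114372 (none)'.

m-sum 0 ✓  L=14 even ✓  0≤6≤8 ✓
Π(2lᵢ+1) = 9×9×13 = 1053
triangle coeff Δ(4,4,6) = 1/1261260
Σ_t [0,2]: t=0:+1/4608 t=1:−1/1296 t=2:+1/4608 = -7/20736
(3j)²=20/1287 [(4 4 6; 0 0 0)], sign=-1
Σ_t [0,1]: t=0:+1/11520 t=1:−1/86400 = 13/172800
(3j)²=13/660 [(4 4 6; 3 -2 -1)], sign=-1
⇒ 4πI² = 39/121
I = (+1)√(39/121/(4π)) = 0.16015286
No selection rule forces the value: the integral is nonzero (none).

0.160153 (none)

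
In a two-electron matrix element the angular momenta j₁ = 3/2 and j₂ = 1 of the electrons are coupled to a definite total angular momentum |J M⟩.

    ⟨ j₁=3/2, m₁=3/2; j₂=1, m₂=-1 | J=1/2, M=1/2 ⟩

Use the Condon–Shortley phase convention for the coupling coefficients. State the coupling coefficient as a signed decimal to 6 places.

+√(1/2) = +0.707107

triangle: 2!·1!·0!/4! = 2/24
(j±m)!: 3!·0!·0!·2!·1!·0! = 12
prefactor² = (2J+1)·Δ·N² = 2
  k=0: +1/(0!·2!·0!·0!·1!·0!) = 1/2
Σ = 1/2  ⇒  CG² = 2·(1/2)² = 1/2
CG = +√(1/2) = +0.707107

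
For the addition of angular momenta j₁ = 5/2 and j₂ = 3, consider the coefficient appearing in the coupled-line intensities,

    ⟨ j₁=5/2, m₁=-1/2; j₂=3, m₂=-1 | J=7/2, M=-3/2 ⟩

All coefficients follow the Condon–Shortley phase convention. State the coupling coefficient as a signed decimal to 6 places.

√[8·2!3!4!/10! · 2!3!2!4!2!5!] = √(3072/35)
  +(−1)^0/∏(0,2,3,2,0,2)! = 1/48  (running 1/48)
  +(−1)^1/∏(1,1,2,1,1,3)! = -1/12  (running -1/16)
  +(−1)^2/∏(2,0,1,0,2,4)! = 1/96  (running -5/96)
⟨..|..⟩ = √(3072/35)·(-5/96) = -0.487950

−√(5/21) ≈ -0.487950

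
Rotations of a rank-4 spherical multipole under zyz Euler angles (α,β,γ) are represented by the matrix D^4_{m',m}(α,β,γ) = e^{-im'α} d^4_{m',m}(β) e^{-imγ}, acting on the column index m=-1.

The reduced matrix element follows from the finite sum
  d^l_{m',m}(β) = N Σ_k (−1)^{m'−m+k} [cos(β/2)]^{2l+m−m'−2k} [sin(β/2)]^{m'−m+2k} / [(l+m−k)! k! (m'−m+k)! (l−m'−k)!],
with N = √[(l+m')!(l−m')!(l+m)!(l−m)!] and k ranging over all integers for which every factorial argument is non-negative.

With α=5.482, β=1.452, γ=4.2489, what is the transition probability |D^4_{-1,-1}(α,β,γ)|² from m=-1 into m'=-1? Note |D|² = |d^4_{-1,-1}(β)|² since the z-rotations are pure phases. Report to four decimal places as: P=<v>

P=0.0814

First d^4_{-1,-1}(β=1.4520), then the phase factors e^{-i(-1)α} and e^{-i(-1)γ}:
Half-angle: c=0.747836, s=0.663884. N=√(6·120·6·120)=720.000000
k: max(0,(-1)−(-1))=0 … min(4+(-1),4−(-1))=3
  k=0: (−1)^0·720.0000/(720)·0.7478^8·0.6639^0 = +0.097825
  k=1: (−1)^1·720.0000/(48)·0.7478^6·0.6639^2 = -1.156413
  k=2: (−1)^2·720.0000/(24)·0.7478^4·0.6639^4 = +1.822696
  k=3: (−1)^3·720.0000/(72)·0.7478^2·0.6639^6 = -0.478811
d^4_{-1,-1}(1.4520) = +0.097825 -1.156413 +1.822696 -0.478811 = +0.285297
|D^4_{-1,-1}|² = |d^4_{-1,-1}(β)|² = (+0.285297)² = 0.081394 (the z-rotation phases have unit modulus)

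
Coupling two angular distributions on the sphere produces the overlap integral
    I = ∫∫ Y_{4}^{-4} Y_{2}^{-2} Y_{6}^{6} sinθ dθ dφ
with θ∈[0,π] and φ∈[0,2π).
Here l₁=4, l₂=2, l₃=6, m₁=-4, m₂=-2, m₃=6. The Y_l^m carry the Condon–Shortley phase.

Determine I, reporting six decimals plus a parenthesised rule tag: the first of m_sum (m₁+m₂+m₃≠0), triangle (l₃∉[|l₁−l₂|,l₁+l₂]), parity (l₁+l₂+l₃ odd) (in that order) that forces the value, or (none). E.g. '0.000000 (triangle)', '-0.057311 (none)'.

0.353849 (none)

Rules hold: Σm=0, L=12 even, 2≤6≤6.
N = 9·5·13 = 585
Δ = 0!·8!·4!/13! = 1/6435
Racah Σ t=0..0: t=0:+1/2304 = 1/2304
⇒ 3j(4 2 6; 0 0 0)² = 5/143, sgn +1
Racah Σ t=0..0: t=0:+1/967680 = 1/967680
⇒ 3j(4 2 6; -4 -2 6)² = 1/13, sgn +1
4πI² = N·(3j₀)²·(3jₘ)² = 225/143
I = +1·√(1.57343/4π) = 0.35384927
No selection rule forces the value: the integral is nonzero (none).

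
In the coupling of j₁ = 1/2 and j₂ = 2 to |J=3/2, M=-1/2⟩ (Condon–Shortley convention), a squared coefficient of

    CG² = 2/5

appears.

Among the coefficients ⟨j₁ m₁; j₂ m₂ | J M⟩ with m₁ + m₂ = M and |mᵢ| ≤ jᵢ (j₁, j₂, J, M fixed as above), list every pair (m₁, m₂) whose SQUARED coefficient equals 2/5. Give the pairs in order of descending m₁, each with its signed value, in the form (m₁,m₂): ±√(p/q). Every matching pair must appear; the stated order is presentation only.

Admissible pairs with m₁+m₂ = M = -1/2: (-1/2,0), (1/2,-1)
  (m₁,m₂)=(1/2,-1): CG² = 3/5, CG = +√(3/5)
  (m₁,m₂)=(-1/2,0): CG² = 2/5, CG = −√(2/5)   ← matches the target
Pairs with CG² = 2/5: (-1/2,0): −√(2/5)

(-1/2,0): −√(2/5)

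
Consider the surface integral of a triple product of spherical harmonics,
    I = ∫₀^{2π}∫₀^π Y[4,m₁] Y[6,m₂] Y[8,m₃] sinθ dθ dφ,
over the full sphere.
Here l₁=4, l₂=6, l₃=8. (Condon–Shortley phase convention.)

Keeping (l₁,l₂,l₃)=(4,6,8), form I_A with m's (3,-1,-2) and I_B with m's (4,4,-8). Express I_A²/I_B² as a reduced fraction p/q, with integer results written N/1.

l's match ⇒ only the (l;m) 3-j factors differ between A and B.
A: triangle coeff Δ(4,6,8) = 1/23279256; Σ_t [0,1]: t=0:+1/3456000 t=1:−1/12441600 = 13/62208000; (3j)²=637/42636 [(4 6 8; 3 -1 -2)], sign=+1
B: triangle coeff Δ(4,6,8) = 1/23279256; Σ_t [0,0]: t=0:+1/5225472000 = 1/5225472000; (3j)²=28/2907 [(4 6 8; 4 4 -8)], sign=+1
I_A²/I_B² = (637/42636)/(28/2907) = 273/176

273/176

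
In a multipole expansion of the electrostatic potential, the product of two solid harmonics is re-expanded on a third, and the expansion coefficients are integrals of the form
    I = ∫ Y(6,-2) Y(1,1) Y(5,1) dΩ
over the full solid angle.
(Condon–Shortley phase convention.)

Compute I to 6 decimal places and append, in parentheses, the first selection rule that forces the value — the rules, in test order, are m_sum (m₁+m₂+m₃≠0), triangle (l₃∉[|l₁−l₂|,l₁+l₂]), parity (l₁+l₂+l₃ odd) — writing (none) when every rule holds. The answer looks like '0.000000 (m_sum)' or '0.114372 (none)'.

m-sum 0 ✓  L=12 even ✓  5≤5≤7 ✓
Π(2lᵢ+1) = 13×3×11 = 429
triangle coeff Δ(6,1,5) = 1/858
Σ_t [1,1]: t=1:−1/14400 = -1/14400
(3j)²=6/143 [(6 1 5; 0 0 0)], sign=+1
Σ_t [2,2]: t=2:+1/34560 = 1/34560
(3j)²=14/429 [(6 1 5; -2 1 1)], sign=+1
⇒ 4πI² = 84/143
I = (+1)√(84/143/(4π)) = 0.21620548
No selection rule forces the value: the integral is nonzero (none).

0.216205 (none)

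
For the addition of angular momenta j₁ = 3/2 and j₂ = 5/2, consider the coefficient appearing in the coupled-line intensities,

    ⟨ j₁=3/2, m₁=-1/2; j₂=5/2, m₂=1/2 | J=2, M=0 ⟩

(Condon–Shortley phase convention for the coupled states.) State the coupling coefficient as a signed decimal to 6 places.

√[5·2!1!3!/7! · 1!2!3!2!2!2!] = √(8/7)
  +(−1)^1/∏(1,1,1,2,0,1)! = -1/2  (running -1/2)
  +(−1)^2/∏(2,0,0,1,1,2)! = 1/4  (running -1/4)
⟨..|..⟩ = √(8/7)·(-1/4) = -0.267261

−√(1/14) = -0.267261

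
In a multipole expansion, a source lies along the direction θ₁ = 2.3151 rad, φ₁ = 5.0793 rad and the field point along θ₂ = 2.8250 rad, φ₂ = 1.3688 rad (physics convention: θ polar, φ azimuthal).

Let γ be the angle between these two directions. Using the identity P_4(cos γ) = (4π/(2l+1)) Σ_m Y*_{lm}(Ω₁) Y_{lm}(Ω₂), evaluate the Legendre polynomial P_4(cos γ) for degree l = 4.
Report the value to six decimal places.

-0.206501

Expand P_4 via completeness: Σ_{m} conj(Y_{4,m}) at Ω₁ times Y_{4,m} at Ω₂ —
  term(m=-4) = (-0.000349, 0.000410)   from Y*(Ω₁)=(0.013339, 0.128855), Y(Ω₂)=(0.002873, 0.003005)
  term(m=-3) = (0.001641, -0.012001)   from Y*(Ω₁)=(0.300863, -0.152852), Y(Ω₂)=(0.020444, -0.029502)
  term(m=-2) = (0.028993, 0.062724)   from Y*(Ω₁)=(-0.297402, -0.268205), Y(Ω₂)=(-0.158656, -0.067827)
  term(m=-1) = (-0.019636, -0.012556)   from Y*(Ω₁)=(-0.017985, 0.046797), Y(Ω₂)=(-0.093271, 0.455449)
  term(m=+0) = (-0.169194, -0.000000)   from Y*(Ω₁)=(-0.359276, -0.000000), Y(Ω₂)=(0.470931, 0.000000)
  term(m=+1) = (-0.019636, 0.012556)   from Y*(Ω₁)=(0.017985, 0.046797), Y(Ω₂)=(0.093271, 0.455449)
  term(m=+2) = (0.028993, -0.062724)   from Y*(Ω₁)=(-0.297402, 0.268205), Y(Ω₂)=(-0.158656, 0.067827)
  term(m=+3) = (0.001641, 0.012001)   from Y*(Ω₁)=(-0.300863, -0.152852), Y(Ω₂)=(-0.020444, -0.029502)
  term(m=+4) = (-0.000349, -0.000410)   from Y*(Ω₁)=(0.013339, -0.128855), Y(Ω₂)=(0.002873, -0.003005)
Accumulated sum (-0.147896, -0.000000); after 4π/(2l+1) scaling, (-0.206501, -0.000000) ⇒ P_4 = -0.206501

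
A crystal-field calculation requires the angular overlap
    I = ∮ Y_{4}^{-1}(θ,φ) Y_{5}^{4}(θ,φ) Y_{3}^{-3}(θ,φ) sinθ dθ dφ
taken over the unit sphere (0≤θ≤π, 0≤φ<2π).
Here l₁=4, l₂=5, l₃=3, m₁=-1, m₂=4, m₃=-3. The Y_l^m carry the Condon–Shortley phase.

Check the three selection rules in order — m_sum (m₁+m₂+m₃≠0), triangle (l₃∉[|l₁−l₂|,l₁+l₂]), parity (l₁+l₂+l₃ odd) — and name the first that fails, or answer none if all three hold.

m₁+m₂+m₃ = -1 + 4 − 3 = 0  ✓
triangle: |4−5|=1 ≤ l₃=3 ≤ 4+5=9  ✓
parity: l₁+l₂+l₃ = 12 is even  ✓

none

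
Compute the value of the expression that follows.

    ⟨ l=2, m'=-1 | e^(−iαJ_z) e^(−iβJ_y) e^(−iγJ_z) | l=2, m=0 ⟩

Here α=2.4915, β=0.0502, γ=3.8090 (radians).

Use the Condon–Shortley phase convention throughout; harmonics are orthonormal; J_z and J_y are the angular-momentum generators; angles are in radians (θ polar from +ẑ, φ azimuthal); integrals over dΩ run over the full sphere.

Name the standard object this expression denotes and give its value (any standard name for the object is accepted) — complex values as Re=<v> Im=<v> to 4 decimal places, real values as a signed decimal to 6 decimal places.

Wigner D-matrix element, Re=-0.0489 Im=0.0372

This is a Wigner D-matrix element — the rotation-matrix element ⟨l m'| R(α,β,γ) |l m⟩ in the angular-momentum basis.
Split into d^2_{-1,0}(β=0.0502) × two z-phases.
Half-angle: c=0.999685, s=0.025097. N=√(1·6·2·2)=4.898979
Admissible k: 1..2 (factorial args all ≥0)
  k=1: (−1)^0·4.8990/(2)·0.9997^3·0.0251^1 = +0.061418
  k=2: (−1)^1·4.8990/(2)·0.9997^1·0.0251^3 = -0.000039
d^2_{-1,0}(0.0502) = +0.061418 -0.000039 = +0.061379
Attach z-rotation phases: D = e^{-i(-1)(2.4915)}·(+0.061379)·e^{-i(0)(3.8090)} = -0.048859+0.037150i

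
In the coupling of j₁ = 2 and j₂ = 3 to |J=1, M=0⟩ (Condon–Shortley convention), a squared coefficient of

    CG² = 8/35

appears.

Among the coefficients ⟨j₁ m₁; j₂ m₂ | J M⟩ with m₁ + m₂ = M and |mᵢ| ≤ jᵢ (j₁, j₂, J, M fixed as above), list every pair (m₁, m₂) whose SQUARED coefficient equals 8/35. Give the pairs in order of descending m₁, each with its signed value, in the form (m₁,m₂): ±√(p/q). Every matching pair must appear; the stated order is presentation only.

Admissible pairs with m₁+m₂ = M = 0: (-2,2), (-1,1), (0,0), (1,-1), (2,-2)
  (m₁,m₂)=(2,-2): CG² = 1/7, CG = +√(1/7)
  (m₁,m₂)=(1,-1): CG² = 8/35, CG = −√(8/35)   ← matches the target
  (m₁,m₂)=(0,0): CG² = 9/35, CG = +√(9/35)
  (m₁,m₂)=(-1,1): CG² = 8/35, CG = −√(8/35)   ← matches the target
  (m₁,m₂)=(-2,2): CG² = 1/7, CG = +√(1/7)
Pairs with CG² = 8/35: (1,-1): −√(8/35); (-1,1): −√(8/35)

(1,-1): −√(8/35); (-1,1): −√(8/35)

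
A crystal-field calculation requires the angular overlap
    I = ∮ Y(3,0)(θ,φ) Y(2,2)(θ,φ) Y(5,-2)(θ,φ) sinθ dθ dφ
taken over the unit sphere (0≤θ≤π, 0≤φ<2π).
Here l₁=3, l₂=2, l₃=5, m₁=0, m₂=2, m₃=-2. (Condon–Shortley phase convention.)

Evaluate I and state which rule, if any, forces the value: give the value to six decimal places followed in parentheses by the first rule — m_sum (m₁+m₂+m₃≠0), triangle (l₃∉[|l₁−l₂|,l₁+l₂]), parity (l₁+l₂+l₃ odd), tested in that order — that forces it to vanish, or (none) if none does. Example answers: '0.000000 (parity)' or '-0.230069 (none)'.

Rules hold: Σm=0, L=10 even, 1≤5≤5.
N = 7·5·11 = 385
Δ = 0!·6!·4!/11! = 1/2310
Racah Σ t=0..0: t=0:+1/144 = 1/144
⇒ 3j(3 2 5; 0 0 0)² = 10/231, sgn -1
Racah Σ t=0..0: t=0:+1/864 = 1/864
⇒ 3j(3 2 5; 0 2 -2)² = 1/66, sgn -1
4πI² = N·(3j₀)²·(3jₘ)² = 25/99
I = +1·√(0.252525/4π) = 0.14175797
No selection rule forces the value: the integral is nonzero (none).

0.141758 (none)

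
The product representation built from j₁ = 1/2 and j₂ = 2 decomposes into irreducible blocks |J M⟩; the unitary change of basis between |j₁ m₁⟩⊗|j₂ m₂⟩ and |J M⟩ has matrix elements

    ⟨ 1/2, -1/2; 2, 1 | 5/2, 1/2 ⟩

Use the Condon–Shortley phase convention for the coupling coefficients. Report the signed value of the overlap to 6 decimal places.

j₁+j₂−J=0  J+j₁−j₂=1  J−j₁+j₂=4  j₁+j₂+J+1=6
(j₁±m₁, j₂±m₂, J±M) = (0,1,3,1,3,2)
P² = 72/5
sum k=0..0:
  [0] +1/6 = 1/6
S = 1/6
C² = P²·S² = 2/5 ; C = +0.632456

+0.632456  (= +√(2/5))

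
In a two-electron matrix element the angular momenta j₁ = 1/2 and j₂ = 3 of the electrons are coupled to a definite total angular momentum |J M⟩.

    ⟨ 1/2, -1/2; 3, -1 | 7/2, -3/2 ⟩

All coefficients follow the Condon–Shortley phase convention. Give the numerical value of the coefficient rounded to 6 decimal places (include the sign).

+√(5/7) ≈ +0.845154

triangle: 0!·1!·6!/8! = 720/40320
(j±m)!: 0!·1!·2!·4!·2!·5! = 11520
prefactor² = (2J+1)·Δ·N² = 11520/7
  k=0: +1/(0!·0!·1!·2!·0!·4!) = 1/48
Σ = 1/48  ⇒  CG² = 11520/7·(1/48)² = 5/7
CG = +√(5/7) = +0.845154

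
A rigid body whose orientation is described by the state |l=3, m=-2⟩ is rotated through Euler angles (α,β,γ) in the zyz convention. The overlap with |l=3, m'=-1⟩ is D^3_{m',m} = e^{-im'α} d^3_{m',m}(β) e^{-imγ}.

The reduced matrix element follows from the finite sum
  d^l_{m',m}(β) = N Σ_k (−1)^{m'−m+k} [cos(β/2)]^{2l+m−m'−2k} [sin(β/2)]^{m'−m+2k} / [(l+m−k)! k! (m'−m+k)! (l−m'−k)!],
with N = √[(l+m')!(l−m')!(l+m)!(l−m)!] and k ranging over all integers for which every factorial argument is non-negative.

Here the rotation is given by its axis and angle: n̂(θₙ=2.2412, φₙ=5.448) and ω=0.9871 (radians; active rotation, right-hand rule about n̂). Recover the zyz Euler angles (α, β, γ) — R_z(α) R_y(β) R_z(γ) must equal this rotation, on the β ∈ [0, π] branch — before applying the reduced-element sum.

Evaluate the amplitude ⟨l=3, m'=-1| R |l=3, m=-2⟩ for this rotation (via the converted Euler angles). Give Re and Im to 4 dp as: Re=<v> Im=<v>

Re=-0.0728 Im=-0.5464

Axis–angle → zyz. n̂ = (sinθₙcosφₙ, sinθₙsinφₙ, cosθₙ) = (+0.525808, -0.580956, -0.621302), ω = 0.9871.
R = I cosω + sinω [n̂]ₓ + (1−cosω) n̂n̂ᵀ gives
  R = [+0.675218, +0.381312, -0.631413; -0.655556, +0.702616, -0.276725; +0.338123, +0.600776, +0.724390]
β = atan2(√(R₁₃²+R₂₃²), R₃₃) = 0.760647; α = atan2(R₂₃, R₁₃) mod 2π = 3.554643; γ = atan2(R₃₂, −R₃₁) mod 2π = 2.083421
D^3_{-1,-2}(3.5546,0.7606,2.0834) = e^{-i·-1·3.5546}·d^3_{-1,-2}(0.7606)·e^{-i·-2·2.0834}. Compute d first:
With c≡cos(β/2)=0.928545 and s≡sin(β/2)=0.371221, N=[2·24·1·120]^{1/2}=75.894664
Admissible k: 0..1 (factorial args all ≥0)
  k=0: (−1)^1·75.8947/(24)·0.9285^5·0.3712^1 = -0.810301
  k=1: (−1)^2·75.8947/(12)·0.9285^3·0.3712^3 = +0.259021
d^3_{-1,-2}(0.7606) = -0.810301 +0.259021 = -0.551280
Phases: e^{-i·(-1)·3.5546}=-0.915901-0.401405i, e^{-i·(-2)·2.0834}=-0.518886-0.854843i ⇒ D=-0.072829-0.546448i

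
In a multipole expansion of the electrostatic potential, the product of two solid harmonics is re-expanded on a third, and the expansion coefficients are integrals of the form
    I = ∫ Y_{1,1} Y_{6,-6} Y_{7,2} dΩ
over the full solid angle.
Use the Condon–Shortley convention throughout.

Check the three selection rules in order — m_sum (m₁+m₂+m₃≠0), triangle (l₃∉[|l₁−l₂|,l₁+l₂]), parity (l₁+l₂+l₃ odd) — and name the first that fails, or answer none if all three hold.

m_sum

m₁+m₂+m₃ = 1 − 6 + 2 = -3  ✗
triangle: |1−6|=5 ≤ l₃=7 ≤ 1+6=7
parity: l₁+l₂+l₃ = 14 is even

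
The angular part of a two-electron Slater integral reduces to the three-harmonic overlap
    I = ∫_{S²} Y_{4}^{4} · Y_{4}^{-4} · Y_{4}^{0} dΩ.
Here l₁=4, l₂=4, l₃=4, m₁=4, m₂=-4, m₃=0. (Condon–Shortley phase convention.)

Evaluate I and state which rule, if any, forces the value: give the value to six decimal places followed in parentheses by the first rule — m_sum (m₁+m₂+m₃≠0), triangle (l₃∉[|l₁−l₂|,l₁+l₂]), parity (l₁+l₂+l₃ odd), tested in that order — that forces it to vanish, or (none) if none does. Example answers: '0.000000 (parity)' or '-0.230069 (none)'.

m-sum 0 ✓  L=12 even ✓  0≤4≤8 ✓
Π(2lᵢ+1) = 9×9×9 = 729
triangle coeff Δ(4,4,4) = 1/450450
Σ_t [0,4]: t=0:+1/13824 t=1:−1/216 t=2:+1/64 t=3:−1/216 t=4:+1/13824 = 5/768
(3j)²=18/1001 [(4 4 4; 0 0 0)], sign=+1
Σ_t [0,0]: t=0:+1/13824 = 1/13824
(3j)²=14/1287 [(4 4 4; 4 -4 0)], sign=+1
⇒ 4πI² = 2916/20449
I = (+1)√(2916/20449/(4π)) = 0.10652531
No selection rule forces the value: the integral is nonzero (none).

0.106525 (none)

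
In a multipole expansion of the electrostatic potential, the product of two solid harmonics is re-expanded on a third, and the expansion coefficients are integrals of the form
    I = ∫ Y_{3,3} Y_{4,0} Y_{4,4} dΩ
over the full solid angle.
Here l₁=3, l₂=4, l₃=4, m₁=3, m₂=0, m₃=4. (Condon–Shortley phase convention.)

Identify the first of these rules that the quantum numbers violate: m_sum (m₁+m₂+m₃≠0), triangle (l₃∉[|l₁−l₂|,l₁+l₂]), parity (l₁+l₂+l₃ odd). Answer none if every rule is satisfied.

m_sum

m₁+m₂+m₃ = 3 + 0 + 4 = 7  ✗
triangle: |3−4|=1 ≤ l₃=4 ≤ 3+4=7
parity: l₁+l₂+l₃ = 11 is odd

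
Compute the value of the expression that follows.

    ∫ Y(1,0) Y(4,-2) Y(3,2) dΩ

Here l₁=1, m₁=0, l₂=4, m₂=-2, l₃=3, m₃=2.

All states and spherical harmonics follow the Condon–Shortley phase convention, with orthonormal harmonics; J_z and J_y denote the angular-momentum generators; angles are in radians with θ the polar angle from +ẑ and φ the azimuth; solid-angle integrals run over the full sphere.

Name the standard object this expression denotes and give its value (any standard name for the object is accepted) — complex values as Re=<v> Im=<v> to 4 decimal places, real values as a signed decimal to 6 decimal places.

Gaunt coefficient, +0.213244

This is a Gaunt coefficient — the integral of a triple product of spherical harmonics over the sphere.
m-sum 0 ✓  L=8 even ✓  3≤3≤5 ✓
Π(2lᵢ+1) = 3×9×7 = 189
triangle coeff Δ(1,4,3) = 1/252
Σ_t [1,1]: t=1:−1/36 = -1/36
(3j)²=4/63 [(1 4 3; 0 0 0)], sign=+1
Σ_t [1,1]: t=1:−1/120 = -1/120
(3j)²=1/21 [(1 4 3; 0 -2 2)], sign=+1
⇒ 4πI² = 4/7
I = (+1)√(4/7/(4π)) = 0.21324362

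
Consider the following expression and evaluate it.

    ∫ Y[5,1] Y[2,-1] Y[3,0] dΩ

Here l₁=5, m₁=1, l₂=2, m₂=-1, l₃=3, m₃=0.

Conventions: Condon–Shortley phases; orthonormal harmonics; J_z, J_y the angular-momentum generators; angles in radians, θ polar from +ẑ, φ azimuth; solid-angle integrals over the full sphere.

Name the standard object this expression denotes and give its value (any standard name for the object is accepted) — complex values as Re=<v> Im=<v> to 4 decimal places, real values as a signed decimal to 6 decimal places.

Gaunt coefficient, -0.214318

This is a Gaunt coefficient — the integral of a triple product of spherical harmonics over the sphere.
Checks pass: Σm=0; 10 even; l₃=3∈[3,7].
(2·5+1)(2·2+1)(2·3+1) = 385
Δ: 4! 6! 0! / 11! → 1/2310
sum: t=2:+1/144 = 1/144
3j²(5 2 3; 0 0 0) = Δ·Π!·Σ² = 10/231  (sign -1)
sum: t=1:−1/216 = -1/216
3j²(5 2 3; 1 -1 0) = Δ·Π!·Σ² = 8/231  (sign +1)
combine: 4πI² = 385·10/231·8/231 = 400/693
take √, sign -1: I = -0.21431790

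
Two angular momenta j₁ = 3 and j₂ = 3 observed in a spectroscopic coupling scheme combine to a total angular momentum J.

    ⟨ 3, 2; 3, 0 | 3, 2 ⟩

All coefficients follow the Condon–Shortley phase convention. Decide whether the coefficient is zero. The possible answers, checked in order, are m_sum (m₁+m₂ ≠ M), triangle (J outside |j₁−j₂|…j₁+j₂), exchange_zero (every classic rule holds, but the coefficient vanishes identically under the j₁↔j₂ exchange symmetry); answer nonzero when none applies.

nonzero

m-sum: m₁+m₂ = 2+0 = 2, M = 2  ✓
triangle: |j₁−j₂| = 0 ≤ J = 3 ≤ j₁+j₂ = 6  ✓
exchange: j₁≠j₂ or m₁≠m₂ — the exchange symmetry imposes no constraint here
value check: CG = −√(1/6) = -0.408248 ≠ 0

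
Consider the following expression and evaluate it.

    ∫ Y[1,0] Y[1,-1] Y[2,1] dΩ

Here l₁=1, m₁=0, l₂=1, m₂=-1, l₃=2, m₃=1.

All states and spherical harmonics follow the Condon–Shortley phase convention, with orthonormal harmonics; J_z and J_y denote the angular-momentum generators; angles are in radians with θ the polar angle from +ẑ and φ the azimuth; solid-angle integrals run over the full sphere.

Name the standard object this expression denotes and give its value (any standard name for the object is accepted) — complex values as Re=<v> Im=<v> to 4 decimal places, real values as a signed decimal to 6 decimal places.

This is a Gaunt coefficient — the integral of a triple product of spherical harmonics over the sphere.
Checks pass: Σm=0; 4 even; l₃=2∈[0,2].
(2·1+1)(2·1+1)(2·2+1) = 45
Δ: 0! 2! 2! / 5! → 1/30
sum: t=0:+1/1 = 1/1
3j²(1 1 2; 0 0 0) = Δ·Π!·Σ² = 2/15  (sign +1)
sum: t=0:+1/2 = 1/2
3j²(1 1 2; 0 -1 1) = Δ·Π!·Σ² = 1/10  (sign -1)
combine: 4πI² = 45·2/15·1/10 = 3/5
take √, sign -1: I = -0.21850969

Gaunt coefficient, -0.218510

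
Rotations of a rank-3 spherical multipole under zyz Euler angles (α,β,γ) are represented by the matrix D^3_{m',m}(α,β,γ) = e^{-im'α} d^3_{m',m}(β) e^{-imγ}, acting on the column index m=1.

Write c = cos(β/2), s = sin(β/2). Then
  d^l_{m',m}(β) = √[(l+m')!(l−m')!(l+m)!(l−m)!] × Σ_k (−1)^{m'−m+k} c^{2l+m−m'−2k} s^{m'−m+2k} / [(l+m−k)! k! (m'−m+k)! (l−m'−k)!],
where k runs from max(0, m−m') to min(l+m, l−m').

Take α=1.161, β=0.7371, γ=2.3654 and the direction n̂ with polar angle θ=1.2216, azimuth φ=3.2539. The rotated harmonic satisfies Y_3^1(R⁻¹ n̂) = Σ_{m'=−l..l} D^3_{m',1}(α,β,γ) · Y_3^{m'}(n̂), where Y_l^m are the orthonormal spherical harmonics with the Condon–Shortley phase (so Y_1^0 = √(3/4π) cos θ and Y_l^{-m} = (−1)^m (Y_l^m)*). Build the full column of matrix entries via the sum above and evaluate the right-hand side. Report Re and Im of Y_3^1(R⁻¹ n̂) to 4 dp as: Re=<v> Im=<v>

Need the full column D^3_{m',1} for m'=−3..3 at α=1.1610, β=0.7371, γ=2.3654.
cos(β/2)=0.932851, sin(β/2)=0.360263
d^3_{-3,1}: single k=4 term ⇒ +0.056774;  D = +0.024858+0.051043i
d^3_{-2,1}: k∈[3..4] ⇒ +0.240063 -0.017902 = +0.222161;  D = +0.221952-0.009639i
d^3_{-1,1}: k∈[2..4] ⇒ +0.589711 -0.117272 +0.002186 = +0.474626;  D = +0.170036-0.443122i
d^3_{0,1}: k∈[1..3] ⇒ +0.881599 -0.394465 +0.019611 = +0.506746;  D = -0.361607-0.355010i
d^3_{1,1}: k∈[0..2] ⇒ +0.658981 -0.786282 +0.087954 = -0.039347;  D = +0.036470-0.014770i
d^3_{2,1}: k∈[0..1] ⇒ -0.804786 +0.240063 = -0.564723;  D = +0.014110-0.564547i
d^3_{3,1}: single k=0 term ⇒ +0.380657;  D = +0.345241+0.160339i
Y_3^{m'}(θ=1.2216,φ=3.2539) and Σ D·Y over m':
  (+0.0249+0.0510i)·(-0.3267+0.1144i)  (+0.2220-0.0096i)·(+0.3010-0.0688i)  (+0.1700-0.4431i)·(+0.1251-0.0141i)  (-0.3616-0.3550i)·(-0.3083+0.0000i)  (+0.0365-0.0148i)·(-0.1251-0.0141i)  (+0.0141-0.5645i)·(+0.3010+0.0688i)  (+0.3452+0.1603i)·(+0.3267+0.1144i)
Y_3^1(R⁻¹ n̂) = +0.311422-0.056118i

Re=0.3114 Im=-0.0561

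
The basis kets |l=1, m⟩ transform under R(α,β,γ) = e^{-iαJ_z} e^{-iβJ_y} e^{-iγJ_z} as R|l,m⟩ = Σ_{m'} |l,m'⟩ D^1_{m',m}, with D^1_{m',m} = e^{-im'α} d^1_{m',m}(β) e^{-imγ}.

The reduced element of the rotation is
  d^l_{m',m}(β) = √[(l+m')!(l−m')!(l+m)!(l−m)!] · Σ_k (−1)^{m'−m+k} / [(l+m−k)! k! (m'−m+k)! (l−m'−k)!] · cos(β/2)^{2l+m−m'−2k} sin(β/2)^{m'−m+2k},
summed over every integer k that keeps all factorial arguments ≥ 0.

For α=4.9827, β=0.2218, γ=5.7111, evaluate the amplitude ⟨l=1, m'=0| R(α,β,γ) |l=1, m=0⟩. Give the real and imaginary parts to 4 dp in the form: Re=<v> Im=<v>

Re=0.9755 Im=0.0000

D^1_{0,0}(4.9827,0.2218,5.7111) = e^{-i·0·4.9827}·d^1_{0,0}(0.2218)·e^{-i·0·5.7111}. Compute d first:
Half-angle: c=0.993857, s=0.110673. N=√(1·1·1·1)=1.000000
Admissible k: 0..1 (factorial args all ≥0)
  k=0: (−1)^0·1.0000/(1)·0.9939^2·0.1107^0 = +0.987752
  k=1: (−1)^1·1.0000/(1)·0.9939^0·0.1107^2 = -0.012248
d^1_{0,0}(0.2218) = +0.987752 -0.012248 = +0.975503
D = (+1.000000+0.000000i)·(+0.975503)·(+1.000000+0.000000i) = +0.975503+0.000000i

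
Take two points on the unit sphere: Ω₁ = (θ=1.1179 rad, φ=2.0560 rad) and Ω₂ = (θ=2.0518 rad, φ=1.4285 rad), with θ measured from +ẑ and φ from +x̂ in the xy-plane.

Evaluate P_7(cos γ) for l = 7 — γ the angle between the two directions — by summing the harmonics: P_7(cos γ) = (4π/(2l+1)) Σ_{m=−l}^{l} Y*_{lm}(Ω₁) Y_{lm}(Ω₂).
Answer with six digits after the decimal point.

Term-by-term m-sum for l=7 (normalisation 4π/15 = 0.837758):
  [-7]  conj(Y_{7,-7})(Ω₁) = -0.059908+0.229978i ; Y_{7,-7}(Ω₂) = -0.180635+0.116988i ; Δ = -0.016083-0.048551i
  [-6]  conj(Y_{7,-6})(Ω₁) = +0.421289-0.098807i ; Y_{7,-6}(Ω₂) = +0.276160+0.316767i ; Δ = +0.147642+0.106164i
  [-5]  conj(Y_{7,-5})(Ω₁) = -0.210709-0.242399i ; Y_{7,-5}(Ω₂) = +0.233906-0.271319i ; Δ = -0.115054+0.000471i
  [-4]  conj(Y_{7,-4})(Ω₁) = +0.038785-0.099990i ; Y_{7,-4}(Ω₂) = +0.038368+0.024549i ; Δ = +0.003943-0.002884i
  [-3]  conj(Y_{7,-3})(Ω₁) = -0.351119+0.040624i ; Y_{7,-3}(Ω₂) = +0.146031-0.321046i ; Δ = -0.038232+0.118658i
  [-2]  conj(Y_{7,-2})(Ω₁) = +0.025617+0.037413i ; Y_{7,-2}(Ω₂) = -0.108894-0.031855i ; Δ = -0.001598-0.004890i
  [-1]  conj(Y_{7,-1})(Ω₁) = -0.153025+0.290237i ; Y_{7,-1}(Ω₂) = +0.043559-0.304048i ; Δ = +0.081580+0.059170i
  [+0]  conj(Y_{7,0})(Ω₁) = +0.087199-0.000000i ; Y_{7,0}(Ω₂) = -0.154255+0.000000i ; Δ = -0.013451+0.000000i
  [+1]  conj(Y_{7,1})(Ω₁) = +0.153025+0.290237i ; Y_{7,1}(Ω₂) = -0.043559-0.304048i ; Δ = +0.081580-0.059170i
  [+2]  conj(Y_{7,2})(Ω₁) = +0.025617-0.037413i ; Y_{7,2}(Ω₂) = -0.108894+0.031855i ; Δ = -0.001598+0.004890i
  [+3]  conj(Y_{7,3})(Ω₁) = +0.351119+0.040624i ; Y_{7,3}(Ω₂) = -0.146031-0.321046i ; Δ = -0.038232-0.118658i
  [+4]  conj(Y_{7,4})(Ω₁) = +0.038785+0.099990i ; Y_{7,4}(Ω₂) = +0.038368-0.024549i ; Δ = +0.003943+0.002884i
  [+5]  conj(Y_{7,5})(Ω₁) = +0.210709-0.242399i ; Y_{7,5}(Ω₂) = -0.233906-0.271319i ; Δ = -0.115054-0.000471i
  [+6]  conj(Y_{7,6})(Ω₁) = +0.421289+0.098807i ; Y_{7,6}(Ω₂) = +0.276160-0.316767i ; Δ = +0.147642-0.106164i
  [+7]  conj(Y_{7,7})(Ω₁) = +0.059908+0.229978i ; Y_{7,7}(Ω₂) = +0.180635+0.116988i ; Δ = -0.016083+0.048551i
Σ over m = +0.110945-0.000000i; ×(4π/15) → +0.092945-0.000000i. Real part: 0.092945

0.092945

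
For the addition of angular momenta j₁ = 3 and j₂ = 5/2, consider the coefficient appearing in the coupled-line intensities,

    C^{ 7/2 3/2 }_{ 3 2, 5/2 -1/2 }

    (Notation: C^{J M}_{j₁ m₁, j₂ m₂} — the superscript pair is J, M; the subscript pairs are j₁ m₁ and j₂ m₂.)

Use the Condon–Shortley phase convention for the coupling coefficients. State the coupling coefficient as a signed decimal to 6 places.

+0.308607  (= +√(2/21))

√[8·2!4!3!/10! · 5!1!2!3!5!2!] = √(1536/7)
  +(−1)^0/∏(0,2,1,2,3,1)! = 1/24  (running 1/24)
  +(−1)^1/∏(1,1,0,1,4,2)! = -1/48  (running 1/48)
⟨..|..⟩ = √(1536/7)·(1/48) = +0.308607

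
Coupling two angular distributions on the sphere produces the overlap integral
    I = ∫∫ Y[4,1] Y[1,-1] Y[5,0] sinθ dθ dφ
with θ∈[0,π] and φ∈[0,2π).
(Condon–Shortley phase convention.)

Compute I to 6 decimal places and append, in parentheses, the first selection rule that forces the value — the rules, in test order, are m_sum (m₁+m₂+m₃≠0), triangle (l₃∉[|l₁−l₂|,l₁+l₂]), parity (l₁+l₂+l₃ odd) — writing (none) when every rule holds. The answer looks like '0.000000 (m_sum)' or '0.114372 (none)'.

Checks pass: Σm=0; 10 even; l₃=5∈[3,5].
(2·4+1)(2·1+1)(2·5+1) = 297
Δ: 0! 8! 2! / 11! → 1/495
sum: t=0:+1/576 = 1/576
3j²(4 1 5; 0 0 0) = Δ·Π!·Σ² = 5/99  (sign -1)
sum: t=0:+1/1440 = 1/1440
3j²(4 1 5; 1 -1 0) = Δ·Π!·Σ² = 2/99  (sign -1)
combine: 4πI² = 297·5/99·2/99 = 10/33
take √, sign +1: I = 0.15528807
No selection rule forces the value: the integral is nonzero (none).

0.155288 (none)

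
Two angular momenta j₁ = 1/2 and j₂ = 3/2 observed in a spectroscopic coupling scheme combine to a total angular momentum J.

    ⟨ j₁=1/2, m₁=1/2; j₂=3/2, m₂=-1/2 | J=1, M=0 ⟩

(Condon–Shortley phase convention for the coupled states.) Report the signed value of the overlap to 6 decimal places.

+0.707107

j₁+j₂−J=1  J+j₁−j₂=0  J−j₁+j₂=2  j₁+j₂+J+1=4
(j₁±m₁, j₂±m₂, J±M) = (1,0,1,2,1,1)
P² = 1/2
sum k=0..0:
  [0] +1/1 = 1
S = 1
C² = P²·S² = 1/2 ; C = +0.707107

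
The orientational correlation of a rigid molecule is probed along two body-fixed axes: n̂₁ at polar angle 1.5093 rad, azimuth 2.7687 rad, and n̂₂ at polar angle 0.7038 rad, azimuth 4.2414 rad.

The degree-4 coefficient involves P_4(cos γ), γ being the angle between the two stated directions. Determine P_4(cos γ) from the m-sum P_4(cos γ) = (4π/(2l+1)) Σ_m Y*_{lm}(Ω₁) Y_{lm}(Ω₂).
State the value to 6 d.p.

0.330175

Addition theorem: P_4(cos γ) = (4π/9) Σ_m Y*_{lm}(Ω₁) Y_{lm}(Ω₂), m = −4…4:
  term(m=-4) = 0.03149 + 0.01303j   from Y*(Ω₁)=0.03476 - 0.43782j, Y(Ω₂)=-0.02391 + 0.07383j
  term(m=-3) = -0.00574 + 0.01893j   from Y*(Ω₁)=-0.03342 + 0.06880j, Y(Ω₂)=0.25538 - 0.04064j
  term(m=-2) = 0.13680 + 0.02719j   from Y*(Ω₁)=-0.23833 + 0.22015j, Y(Ω₂)=-0.25285 - 0.34765j
  term(m=-1) = -0.00211 + 0.02142j   from Y*(Ω₁)=0.08036 - 0.03144j, Y(Ω₂)=-0.11318 + 0.22227j
  term(m=+0) = -0.08442 + 0.00000j   from Y*(Ω₁)=0.30542 + 0.00000j, Y(Ω₂)=-0.27640 + 0.00000j
  term(m=+1) = -0.00211 - 0.02142j   from Y*(Ω₁)=-0.08036 - 0.03144j, Y(Ω₂)=0.11318 + 0.22227j
  term(m=+2) = 0.13680 - 0.02719j   from Y*(Ω₁)=-0.23833 - 0.22015j, Y(Ω₂)=-0.25285 + 0.34765j
  term(m=+3) = -0.00574 - 0.01893j   from Y*(Ω₁)=0.03342 + 0.06880j, Y(Ω₂)=-0.25538 - 0.04064j
  term(m=+4) = 0.03149 - 0.01303j   from Y*(Ω₁)=0.03476 + 0.43782j, Y(Ω₂)=-0.02391 - 0.07383j
Σ over m = 0.23647 - 0.00000j; ×(4π/9) → 0.33017 - 0.00000j. Real part: 0.330175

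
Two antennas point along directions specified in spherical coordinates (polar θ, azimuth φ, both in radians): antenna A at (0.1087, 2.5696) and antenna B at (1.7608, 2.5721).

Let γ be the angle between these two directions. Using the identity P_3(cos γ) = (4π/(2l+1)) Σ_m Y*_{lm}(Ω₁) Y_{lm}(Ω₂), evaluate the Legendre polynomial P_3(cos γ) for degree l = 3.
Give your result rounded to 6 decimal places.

0.120483

Addition theorem: P_3(cos γ) = (4π/7) Σ_m Y*_{lm}(Ω₁) Y_{lm}(Ω₂), m = −3…3:
  term(m=-3) = 0.00021 - 0.00000j   from Y*(Ω₁)=0.00008 + 0.00053j, Y(Ω₂)=0.05423 - 0.39136j
  term(m=-2) = -0.00223 + 0.00001j   from Y*(Ω₁)=0.00495 - 0.01088j, Y(Ω₂)=-0.07790 - 0.16905j
  term(m=-1) = -0.03603 + 0.00009j   from Y*(Ω₁)=-0.11618 + 0.07480j, Y(Ω₂)=0.21961 + 0.14061j
  term(m=+0) = 0.14321 + 0.00000j   from Y*(Ω₁)=0.72012 + 0.00000j, Y(Ω₂)=0.19887 + 0.00000j
  term(m=+1) = -0.03603 - 0.00009j   from Y*(Ω₁)=0.11618 + 0.07480j, Y(Ω₂)=-0.21961 + 0.14061j
  term(m=+2) = -0.00223 - 0.00001j   from Y*(Ω₁)=0.00495 + 0.01088j, Y(Ω₂)=-0.07790 + 0.16905j
  term(m=+3) = 0.00021 + 0.00000j   from Y*(Ω₁)=-0.00008 + 0.00053j, Y(Ω₂)=-0.05423 - 0.39136j
Accumulated sum 0.06711 - 0.00000j; after 4π/(2l+1) scaling, 0.12048 - 0.00000j ⇒ P_3 = 0.120483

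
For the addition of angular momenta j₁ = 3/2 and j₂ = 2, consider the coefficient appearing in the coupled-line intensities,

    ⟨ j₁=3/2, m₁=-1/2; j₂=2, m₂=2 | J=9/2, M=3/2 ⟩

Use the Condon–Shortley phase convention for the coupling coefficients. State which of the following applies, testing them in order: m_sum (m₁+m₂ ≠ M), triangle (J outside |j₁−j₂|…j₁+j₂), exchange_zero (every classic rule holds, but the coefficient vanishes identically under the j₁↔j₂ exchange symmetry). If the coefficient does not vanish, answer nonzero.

triangle

m-sum: m₁+m₂ = -1/2+2 = 3/2, M = 3/2  ✓
triangle: need |j₁−j₂| ≤ J ≤ j₁+j₂, i.e. J ∈ [1/2, 7/2]; J = 9/2 is outside ✗ ⇒ coefficient is 0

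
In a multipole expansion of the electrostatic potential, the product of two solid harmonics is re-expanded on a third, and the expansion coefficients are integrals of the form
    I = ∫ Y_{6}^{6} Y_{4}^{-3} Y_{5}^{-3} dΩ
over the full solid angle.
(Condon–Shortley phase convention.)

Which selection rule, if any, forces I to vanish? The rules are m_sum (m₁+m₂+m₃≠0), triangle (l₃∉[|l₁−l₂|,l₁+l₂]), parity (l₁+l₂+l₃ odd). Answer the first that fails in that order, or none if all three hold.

parity

Σmᵢ = 0  ✓
l₃∈[|l₁−l₂|,l₁+l₂]=[2,10], have l₃=5  ✓
Σlᵢ = 15 ⇒ odd  ✗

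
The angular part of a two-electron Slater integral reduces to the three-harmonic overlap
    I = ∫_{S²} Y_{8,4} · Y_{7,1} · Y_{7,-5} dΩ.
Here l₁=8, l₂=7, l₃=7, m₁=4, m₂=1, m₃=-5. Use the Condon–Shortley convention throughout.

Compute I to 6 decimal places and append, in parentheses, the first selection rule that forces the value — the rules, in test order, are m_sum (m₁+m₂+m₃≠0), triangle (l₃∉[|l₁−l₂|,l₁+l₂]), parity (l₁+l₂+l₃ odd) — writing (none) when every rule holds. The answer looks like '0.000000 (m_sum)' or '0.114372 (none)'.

m-sum 0 ✓  L=22 even ✓  1≤7≤15 ✓
Π(2lᵢ+1) = 17×15×15 = 3825
triangle coeff Δ(8,7,7) = 1/22086194130
Σ_t [1,7]: t=1:−1/18289152000 t=2:+1/248832000 t=3:−1/24883200 t=4:+1/11943936 t=5:−1/24883200 t=6:+1/248832000 t=7:−1/18289152000 = 11/975421440
(3j)²=1750/289731 [(8 7 7; 0 0 0)], sign=-1
Σ_t [2,4]: t=2:+1/1492992000 t=3:−1/435456000 t=4:+1/1114767360 = -61/83607552000
(3j)²=3721/482885 [(8 7 7; 4 1 -5)], sign=-1
⇒ 4πI² = 97676250/548653937
I = (+1)√(97676250/548653937/(4π)) = 0.11902558
No selection rule forces the value: the integral is nonzero (none).

0.119026 (none)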